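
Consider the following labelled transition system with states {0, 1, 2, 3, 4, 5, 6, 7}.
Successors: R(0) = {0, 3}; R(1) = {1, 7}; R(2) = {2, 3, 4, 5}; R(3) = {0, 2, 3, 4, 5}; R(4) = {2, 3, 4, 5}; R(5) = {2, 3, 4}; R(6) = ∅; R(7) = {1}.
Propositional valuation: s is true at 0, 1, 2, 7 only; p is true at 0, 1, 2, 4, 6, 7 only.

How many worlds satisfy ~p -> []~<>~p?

6

Let φ = ~p -> []~<>~p. Evaluate φ at each world:
  0 (successors {0, 3}): φ is true.
  1 (successors {1, 7}): φ is true.
  2 (successors {2, 3, 4, 5}): φ is true.
  3 (successors {0, 2, 3, 4, 5}): φ is false.
  4 (successors {2, 3, 4, 5}): φ is true.
  5 (successors {2, 3, 4}): φ is false.
  6 (successors ∅): φ is true.
  7 (successors {1}): φ is true.
For instance, at 7:
  At 7: ~p is false, []~<>~p is true, so ~p -> []~<>~p is true.
    At 7: []~<>~p requires ~<>~p at every successor {1}.
      At 1: ~<>~p is true.
    So []~<>~p is true at 7.
Satisfying worlds: {0, 1, 2, 4, 6, 7}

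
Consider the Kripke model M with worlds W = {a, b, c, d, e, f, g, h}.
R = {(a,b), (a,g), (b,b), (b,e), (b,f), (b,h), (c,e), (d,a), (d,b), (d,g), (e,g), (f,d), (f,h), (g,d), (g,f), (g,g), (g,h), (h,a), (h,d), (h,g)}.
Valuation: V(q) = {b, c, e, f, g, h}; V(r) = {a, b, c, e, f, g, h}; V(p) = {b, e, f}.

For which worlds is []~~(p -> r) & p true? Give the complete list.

Let φ = []~~(p -> r) & p. Evaluate φ at each world:
  a (successors {b, g}): φ is false.
  b (successors {b, e, f, h}): φ is true.
  c (successors {e}): φ is false.
  d (successors {a, b, g}): φ is false.
  e (successors {g}): φ is true.
  f (successors {d, h}): φ is true.
  g (successors {d, f, g, h}): φ is false.
  h (successors {a, d, g}): φ is false.
For instance, at f:
  At f: []~~(p -> r) is true, p is true, so []~~(p -> r) & p is true.
    At f: []~~(p -> r) requires ~~(p -> r) at every successor {d, h}.
      At d: ~~(p -> r) is true.
      At h: ~~(p -> r) is true.
    So []~~(p -> r) is true at f.
Satisfying worlds: {b, e, f}

b, e, f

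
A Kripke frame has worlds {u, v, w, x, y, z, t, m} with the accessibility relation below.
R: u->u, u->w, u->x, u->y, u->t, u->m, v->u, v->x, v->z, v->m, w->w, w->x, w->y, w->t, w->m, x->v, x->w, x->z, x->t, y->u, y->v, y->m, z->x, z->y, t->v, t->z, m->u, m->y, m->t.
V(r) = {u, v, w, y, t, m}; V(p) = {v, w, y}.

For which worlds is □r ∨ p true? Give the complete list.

v, w, y, m

Let φ = □r ∨ p. Evaluate φ at each world:
  u (successors {u, w, x, y, t, m}): φ is false.
  v (successors {u, x, z, m}): φ is true.
  w (successors {w, x, y, t, m}): φ is true.
  x (successors {v, w, z, t}): φ is false.
  y (successors {u, v, m}): φ is true.
  z (successors {x, y}): φ is false.
  t (successors {v, z}): φ is false.
  m (successors {u, y, t}): φ is true.
For instance, at m:
  At m: □r is true, p is false, so □r ∨ p is true.
    At m: □r requires r at every successor {u, y, t}.
      At u: r is true.
      At y: r is true.
      At t: r is true.
    So □r is true at m.
Satisfying worlds: {v, w, y, m}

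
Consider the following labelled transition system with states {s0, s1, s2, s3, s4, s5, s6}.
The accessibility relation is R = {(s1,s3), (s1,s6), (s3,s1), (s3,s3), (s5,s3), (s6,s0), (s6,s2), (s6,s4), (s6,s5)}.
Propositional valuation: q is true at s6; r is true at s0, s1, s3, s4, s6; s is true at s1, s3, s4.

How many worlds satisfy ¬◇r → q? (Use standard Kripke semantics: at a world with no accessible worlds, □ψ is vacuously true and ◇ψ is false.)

Recall that ◇ψ holds at a world iff ψ holds at some accessible world.
Let φ = ¬◇r → q. Evaluate φ at each world:
  s0 (successors ∅): φ is false.
  s1 (successors {s3, s6}): φ is true.
  s2 (successors ∅): φ is false.
  s3 (successors {s1, s3}): φ is true.
  s4 (successors ∅): φ is false.
  s5 (successors {s3}): φ is true.
  s6 (successors {s0, s2, s4, s5}): φ is true.
For instance, at s5:
  At s5: ¬◇r is false, q is false, so ¬◇r → q is true.
    At s5: ◇r is true, so ¬◇r is false.
      At s5: ◇r requires r at some successor in {s3}.
        r holds at s3, so ◇r is true at s5.
Satisfying worlds: {s1, s3, s5, s6}

4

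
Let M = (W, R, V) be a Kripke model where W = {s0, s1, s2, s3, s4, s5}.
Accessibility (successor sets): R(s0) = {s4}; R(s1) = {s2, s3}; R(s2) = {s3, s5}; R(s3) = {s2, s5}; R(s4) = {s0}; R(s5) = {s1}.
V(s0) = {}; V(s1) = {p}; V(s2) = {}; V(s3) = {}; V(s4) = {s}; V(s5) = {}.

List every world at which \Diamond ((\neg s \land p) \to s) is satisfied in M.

Let φ = \Diamond ((\neg s \land p) \to s). Evaluate φ at each world:
  s0 (successors {s4}): φ is true.
  s1 (successors {s2, s3}): φ is true.
  s2 (successors {s3, s5}): φ is true.
  s3 (successors {s2, s5}): φ is true.
  s4 (successors {s0}): φ is true.
  s5 (successors {s1}): φ is false.
For instance, at s4:
  At s4: \Diamond ((\neg s \land p) \to s) requires (\neg s \land p) \to s at some successor in {s0}.
    (\neg s \land p) \to s holds at s0, so \Diamond ((\neg s \land p) \to s) is true at s4.
Satisfying worlds: {s0, s1, s2, s3, s4}

s0, s1, s2, s3, s4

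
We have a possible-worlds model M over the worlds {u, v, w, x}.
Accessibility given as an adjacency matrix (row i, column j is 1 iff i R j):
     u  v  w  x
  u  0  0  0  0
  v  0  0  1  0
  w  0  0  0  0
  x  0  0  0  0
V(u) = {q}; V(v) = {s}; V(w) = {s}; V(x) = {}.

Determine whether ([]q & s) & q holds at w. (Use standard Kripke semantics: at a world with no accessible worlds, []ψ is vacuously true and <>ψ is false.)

No

At w: []q & s is true, q is false, so ([]q & s) & q is false.
  At w: []q is true, s is true, so []q & s is true.
    At w: no accessible worlds, so []q holds vacuously.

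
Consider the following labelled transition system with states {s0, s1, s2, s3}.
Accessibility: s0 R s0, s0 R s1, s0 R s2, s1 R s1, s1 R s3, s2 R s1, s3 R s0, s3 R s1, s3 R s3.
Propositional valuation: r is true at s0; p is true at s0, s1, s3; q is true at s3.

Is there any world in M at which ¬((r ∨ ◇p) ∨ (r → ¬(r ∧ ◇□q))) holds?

No

Recall that □ψ holds at a world iff ψ holds at every accessible world, and ◇ψ holds iff ψ holds at some accessible world.
Let φ = ¬((r ∨ ◇p) ∨ (r → ¬(r ∧ ◇□q))). Evaluate φ at each world:
  s0 (successors {s0, s1, s2}): φ is false.
  s1 (successors {s1, s3}): φ is false.
  s2 (successors {s1}): φ is false.
  s3 (successors {s0, s1, s3}): φ is false.
For instance, at s1:
  At s1: (r ∨ ◇p) ∨ (r → ¬(r ∧ ◇□q)) is true, so ¬((r ∨ ◇p) ∨ (r → ¬(r ∧ ◇□q))) is false.
    At s1: r ∨ ◇p is true, r → ¬(r ∧ ◇□q) is true, so (r ∨ ◇p) ∨ (r → ¬(r ∧ ◇□q)) is true.
      At s1: r is false, ◇p is true, so r ∨ ◇p is true.
      At s1: r is false, ¬(r ∧ ◇□q) is true, so r → ¬(r ∧ ◇□q) is true.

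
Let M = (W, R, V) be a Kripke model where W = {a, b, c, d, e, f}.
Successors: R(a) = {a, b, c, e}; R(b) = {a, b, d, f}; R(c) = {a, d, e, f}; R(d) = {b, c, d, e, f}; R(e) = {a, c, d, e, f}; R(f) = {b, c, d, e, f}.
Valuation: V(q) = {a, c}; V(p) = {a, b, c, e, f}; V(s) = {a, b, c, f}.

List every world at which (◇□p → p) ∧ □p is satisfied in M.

a

Let φ = (◇□p → p) ∧ □p. Evaluate φ at each world:
  a (successors {a, b, c, e}): φ is true.
  b (successors {a, b, d, f}): φ is false.
  c (successors {a, d, e, f}): φ is false.
  d (successors {b, c, d, e, f}): φ is false.
  e (successors {a, c, d, e, f}): φ is false.
  f (successors {b, c, d, e, f}): φ is false.
For instance, at f:
  At f: ◇□p → p is true, □p is false, so (◇□p → p) ∧ □p is false.
    At f: ◇□p is false, p is true, so ◇□p → p is true.
      At f: ◇□p requires □p at some successor in {b, c, d, e, f}.
        At b: □p is false.
        At c: □p is false.
        At d: □p is false.
        At e: □p is false.
        At f: □p is false.
      So ◇□p is false at f.
    At f: □p requires p at every successor {b, c, d, e, f}.
      p fails at d, so □p is false at f.
Satisfying worlds: {a}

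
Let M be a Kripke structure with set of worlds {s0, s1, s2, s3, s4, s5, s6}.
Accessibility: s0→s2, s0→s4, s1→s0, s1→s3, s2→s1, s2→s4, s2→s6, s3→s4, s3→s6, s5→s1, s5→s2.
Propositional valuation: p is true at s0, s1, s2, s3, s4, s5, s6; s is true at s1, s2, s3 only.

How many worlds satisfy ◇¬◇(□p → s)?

4

Let φ = ◇¬◇(□p → s). Evaluate φ at each world:
  s0 (successors {s2, s4}): φ is true.
  s1 (successors {s0, s3}): φ is true.
  s2 (successors {s1, s4, s6}): φ is true.
  s3 (successors {s4, s6}): φ is true.
  s4 (successors ∅): φ is false.
  s5 (successors {s1, s2}): φ is false.
  s6 (successors ∅): φ is false.
For instance, at s0:
  At s0: ◇¬◇(□p → s) requires ¬◇(□p → s) at some successor in {s2, s4}.
    ¬◇(□p → s) holds at s4, so ◇¬◇(□p → s) is true at s0.
      At s4: ◇(□p → s) is false, so ¬◇(□p → s) is true.
Satisfying worlds: {s0, s1, s2, s3}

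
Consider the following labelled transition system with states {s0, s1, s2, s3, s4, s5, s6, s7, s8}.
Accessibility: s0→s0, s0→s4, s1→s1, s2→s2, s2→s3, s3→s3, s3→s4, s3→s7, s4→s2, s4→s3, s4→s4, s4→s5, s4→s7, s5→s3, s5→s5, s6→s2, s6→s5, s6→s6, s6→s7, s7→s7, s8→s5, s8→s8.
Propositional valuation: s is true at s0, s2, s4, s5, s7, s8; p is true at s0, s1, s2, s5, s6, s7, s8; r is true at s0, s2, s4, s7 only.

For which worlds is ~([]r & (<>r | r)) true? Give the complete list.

Let φ = ~([]r & (<>r | r)). Evaluate φ at each world:
  s0 (successors {s0, s4}): φ is false.
  s1 (successors {s1}): φ is true.
  s2 (successors {s2, s3}): φ is true.
  s3 (successors {s3, s4, s7}): φ is true.
  s4 (successors {s2, s3, s4, s5, s7}): φ is true.
  s5 (successors {s3, s5}): φ is true.
  s6 (successors {s2, s5, s6, s7}): φ is true.
  s7 (successors {s7}): φ is false.
  s8 (successors {s5, s8}): φ is true.
For instance, at s2:
  At s2: []r & (<>r | r) is false, so ~([]r & (<>r | r)) is true.
    At s2: []r is false, <>r | r is true, so []r & (<>r | r) is false.
      At s2: []r requires r at every successor {s2, s3}.
        r fails at s3, so []r is false at s2.
      At s2: <>r is true, r is true, so <>r | r is true.
Satisfying worlds: {s1, s2, s3, s4, s5, s6, s8}

s1, s2, s3, s4, s5, s6, s8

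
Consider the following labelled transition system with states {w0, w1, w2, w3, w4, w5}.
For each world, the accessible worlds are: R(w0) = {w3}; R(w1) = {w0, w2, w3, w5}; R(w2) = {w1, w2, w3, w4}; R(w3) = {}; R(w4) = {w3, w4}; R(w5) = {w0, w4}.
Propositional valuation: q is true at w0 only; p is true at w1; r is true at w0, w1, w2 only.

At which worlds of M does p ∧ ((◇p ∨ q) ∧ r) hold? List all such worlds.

Let φ = p ∧ ((◇p ∨ q) ∧ r). Evaluate φ at each world:
  w0 (successors {w3}): φ is false.
  w1 (successors {w0, w2, w3, w5}): φ is false.
  w2 (successors {w1, w2, w3, w4}): φ is false.
  w3 (successors ∅): φ is false.
  w4 (successors {w3, w4}): φ is false.
  w5 (successors {w0, w4}): φ is false.
For instance, at w4:
  At w4: p is false, (◇p ∨ q) ∧ r is false, so p ∧ ((◇p ∨ q) ∧ r) is false.
    At w4: ◇p ∨ q is false, r is false, so (◇p ∨ q) ∧ r is false.
      At w4: ◇p is false, q is false, so ◇p ∨ q is false.
Satisfying worlds: none.

none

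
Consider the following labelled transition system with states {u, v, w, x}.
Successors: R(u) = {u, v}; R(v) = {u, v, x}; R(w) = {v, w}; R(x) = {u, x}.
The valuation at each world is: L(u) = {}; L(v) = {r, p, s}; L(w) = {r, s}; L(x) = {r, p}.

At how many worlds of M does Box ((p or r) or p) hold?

1

Let φ = Box ((p or r) or p). Evaluate φ at each world:
  u (successors {u, v}): φ is false.
  v (successors {u, v, x}): φ is false.
  w (successors {v, w}): φ is true.
  x (successors {u, x}): φ is false.
For instance, at v:
  At v: Box ((p or r) or p) requires (p or r) or p at every successor {u, v, x}.
    (p or r) or p fails at u, so Box ((p or r) or p) is false at v.
Satisfying worlds: {w}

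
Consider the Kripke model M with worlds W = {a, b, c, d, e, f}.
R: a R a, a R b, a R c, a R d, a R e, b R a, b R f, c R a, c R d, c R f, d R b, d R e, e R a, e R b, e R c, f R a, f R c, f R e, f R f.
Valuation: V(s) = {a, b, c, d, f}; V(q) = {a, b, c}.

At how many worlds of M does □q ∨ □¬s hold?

Recall that □ψ holds at a world iff ψ holds at every accessible world, and ◇ψ holds iff ψ holds at some accessible world.
Let φ = □q ∨ □¬s. Evaluate φ at each world:
  a (successors {a, b, c, d, e}): φ is false.
  b (successors {a, f}): φ is false.
  c (successors {a, d, f}): φ is false.
  d (successors {b, e}): φ is false.
  e (successors {a, b, c}): φ is true.
  f (successors {a, c, e, f}): φ is false.
For instance, at d:
  At d: □q is false, □¬s is false, so □q ∨ □¬s is false.
    At d: □q requires q at every successor {b, e}.
      q fails at e, so □q is false at d.
    At d: □¬s requires ¬s at every successor {b, e}.
      ¬s fails at b, so □¬s is false at d.
Satisfying worlds: {e}

1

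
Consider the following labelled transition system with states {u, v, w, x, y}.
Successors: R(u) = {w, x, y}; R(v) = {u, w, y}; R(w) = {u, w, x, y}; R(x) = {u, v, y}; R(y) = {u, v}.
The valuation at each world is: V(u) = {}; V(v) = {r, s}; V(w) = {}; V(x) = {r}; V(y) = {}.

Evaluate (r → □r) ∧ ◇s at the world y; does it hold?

Yes

At y: r → □r is true, ◇s is true, so (r → □r) ∧ ◇s is true.
  At y: r is false, □r is false, so r → □r is true.
    At y: □r requires r at every successor {u, v}.
      r fails at u, so □r is false at y.
  At y: ◇s requires s at some successor in {u, v}.
    s holds at v, so ◇s is true at y.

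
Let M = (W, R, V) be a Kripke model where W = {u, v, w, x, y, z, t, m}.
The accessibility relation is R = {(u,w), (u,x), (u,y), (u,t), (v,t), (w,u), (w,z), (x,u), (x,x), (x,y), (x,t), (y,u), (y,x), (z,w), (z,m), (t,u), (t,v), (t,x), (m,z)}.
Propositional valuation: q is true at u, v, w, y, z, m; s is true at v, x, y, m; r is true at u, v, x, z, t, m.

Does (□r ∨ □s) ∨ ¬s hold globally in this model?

No

Let φ = (□r ∨ □s) ∨ ¬s. Evaluate φ at each world:
  u (successors {w, x, y, t}): φ is true.
  v (successors {t}): φ is true.
  w (successors {u, z}): φ is true.
  x (successors {u, x, y, t}): φ is false.
  y (successors {u, x}): φ is true.
  z (successors {w, m}): φ is true.
  t (successors {u, v, x}): φ is true.
  m (successors {z}): φ is true.
Detail at x (counterexample):
  At x: □r ∨ □s is false, ¬s is false, so (□r ∨ □s) ∨ ¬s is false.
    At x: □r is false, □s is false, so □r ∨ □s is false.
      At x: □r requires r at every successor {u, x, y, t}.
        r fails at y, so □r is false at x.
      At x: □s requires s at every successor {u, x, y, t}.
        s fails at u, so □s is false at x.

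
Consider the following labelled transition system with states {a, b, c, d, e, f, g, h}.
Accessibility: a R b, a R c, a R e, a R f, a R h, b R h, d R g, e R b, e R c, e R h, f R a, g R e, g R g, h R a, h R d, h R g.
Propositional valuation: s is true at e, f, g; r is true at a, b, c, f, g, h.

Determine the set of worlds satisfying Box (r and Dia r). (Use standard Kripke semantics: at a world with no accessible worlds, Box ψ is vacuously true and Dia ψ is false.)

b, c, d, f

Let φ = Box (r and Dia r). Evaluate φ at each world:
  a (successors {b, c, e, f, h}): φ is false.
  b (successors {h}): φ is true.
  c (successors ∅): φ is true.
  d (successors {g}): φ is true.
  e (successors {b, c, h}): φ is false.
  f (successors {a}): φ is true.
  g (successors {e, g}): φ is false.
  h (successors {a, d, g}): φ is false.
For instance, at a:
  At a: Box (r and Dia r) requires r and Dia r at every successor {b, c, e, f, h}.
    r and Dia r fails at c, so Box (r and Dia r) is false at a.
      At c: r is true, Dia r is false, so r and Dia r is false.
Satisfying worlds: {b, c, d, f}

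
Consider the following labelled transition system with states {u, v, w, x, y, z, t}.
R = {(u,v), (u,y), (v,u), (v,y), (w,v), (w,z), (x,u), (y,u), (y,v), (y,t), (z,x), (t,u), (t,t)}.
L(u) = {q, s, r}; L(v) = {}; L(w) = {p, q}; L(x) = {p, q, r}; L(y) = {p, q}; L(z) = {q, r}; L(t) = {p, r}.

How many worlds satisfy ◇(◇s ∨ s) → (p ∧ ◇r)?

4

Let φ = ◇(◇s ∨ s) → (p ∧ ◇r). Evaluate φ at each world:
  u (successors {v, y}): φ is false.
  v (successors {u, y}): φ is false.
  w (successors {v, z}): φ is true.
  x (successors {u}): φ is true.
  y (successors {u, v, t}): φ is true.
  z (successors {x}): φ is false.
  t (successors {u, t}): φ is true.
For instance, at t:
  At t: ◇(◇s ∨ s) is true, p ∧ ◇r is true, so ◇(◇s ∨ s) → (p ∧ ◇r) is true.
    At t: ◇(◇s ∨ s) requires ◇s ∨ s at some successor in {u, t}.
      ◇s ∨ s holds at u, so ◇(◇s ∨ s) is true at t.
    At t: p is true, ◇r is true, so p ∧ ◇r is true.
      At t: ◇r requires r at some successor in {u, t}.
        r holds at u, so ◇r is true at t.
Satisfying worlds: {w, x, y, t}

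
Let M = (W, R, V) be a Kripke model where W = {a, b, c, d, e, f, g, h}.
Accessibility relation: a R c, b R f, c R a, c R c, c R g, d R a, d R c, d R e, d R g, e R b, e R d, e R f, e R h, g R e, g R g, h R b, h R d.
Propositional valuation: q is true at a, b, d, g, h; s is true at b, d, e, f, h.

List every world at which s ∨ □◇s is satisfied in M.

Let φ = s ∨ □◇s. Evaluate φ at each world:
  a (successors {c}): φ is false.
  b (successors {f}): φ is true.
  c (successors {a, c, g}): φ is false.
  d (successors {a, c, e, g}): φ is true.
  e (successors {b, d, f, h}): φ is true.
  f (successors ∅): φ is true.
  g (successors {e, g}): φ is true.
  h (successors {b, d}): φ is true.
For instance, at g:
  At g: s is false, □◇s is true, so s ∨ □◇s is true.
    At g: □◇s requires ◇s at every successor {e, g}.
      At e: ◇s is true.
      At g: ◇s is true.
    So □◇s is true at g.
Satisfying worlds: {b, d, e, f, g, h}

b, d, e, f, g, h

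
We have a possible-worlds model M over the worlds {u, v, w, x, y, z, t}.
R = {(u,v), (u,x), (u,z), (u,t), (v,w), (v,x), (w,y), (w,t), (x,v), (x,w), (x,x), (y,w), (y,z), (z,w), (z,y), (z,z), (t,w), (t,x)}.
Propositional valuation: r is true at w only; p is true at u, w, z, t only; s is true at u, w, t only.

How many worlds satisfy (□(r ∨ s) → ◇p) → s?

3

Let φ = (□(r ∨ s) → ◇p) → s. Evaluate φ at each world:
  u (successors {v, x, z, t}): φ is true.
  v (successors {w, x}): φ is false.
  w (successors {y, t}): φ is true.
  x (successors {v, w, x}): φ is false.
  y (successors {w, z}): φ is false.
  z (successors {w, y, z}): φ is false.
  t (successors {w, x}): φ is true.
For instance, at v:
  At v: □(r ∨ s) → ◇p is true, s is false, so (□(r ∨ s) → ◇p) → s is false.
    At v: □(r ∨ s) is false, ◇p is true, so □(r ∨ s) → ◇p is true.
      At v: □(r ∨ s) requires r ∨ s at every successor {w, x}.
        r ∨ s fails at x, so □(r ∨ s) is false at v.
      At v: ◇p requires p at some successor in {w, x}.
        p holds at w, so ◇p is true at v.
Satisfying worlds: {u, w, t}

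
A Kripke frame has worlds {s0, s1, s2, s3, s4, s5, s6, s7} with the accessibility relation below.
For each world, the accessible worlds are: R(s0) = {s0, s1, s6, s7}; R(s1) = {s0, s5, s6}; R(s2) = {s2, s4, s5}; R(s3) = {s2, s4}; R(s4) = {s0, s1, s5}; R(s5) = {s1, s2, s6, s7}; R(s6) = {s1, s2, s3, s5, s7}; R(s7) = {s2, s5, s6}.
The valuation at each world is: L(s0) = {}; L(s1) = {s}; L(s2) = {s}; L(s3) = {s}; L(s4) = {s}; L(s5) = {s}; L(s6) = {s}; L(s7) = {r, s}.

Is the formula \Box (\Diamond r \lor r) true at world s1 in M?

Recall that \Box ψ holds at a world iff ψ holds at every accessible world, and \Diamond ψ holds iff ψ holds at some accessible world.
At s1: \Box (\Diamond r \lor r) requires \Diamond r \lor r at every successor {s0, s5, s6}.
    At s0: \Diamond r is true, r is false, so \Diamond r \lor r is true.
      At s0: \Diamond r requires r at some successor in {s0, s1, s6, s7}.
        r holds at s7, so \Diamond r is true at s0.
    At s5: \Diamond r is true, r is false, so \Diamond r \lor r is true.
      At s5: \Diamond r requires r at some successor in {s1, s2, s6, s7}.
        r holds at s7, so \Diamond r is true at s5.
    At s6: \Diamond r is true, r is false, so \Diamond r \lor r is true.
      At s6: \Diamond r requires r at some successor in {s1, s2, s3, s5, s7}.
        r holds at s7, so \Diamond r is true at s6.
So \Box (\Diamond r \lor r) is true at s1.

Yes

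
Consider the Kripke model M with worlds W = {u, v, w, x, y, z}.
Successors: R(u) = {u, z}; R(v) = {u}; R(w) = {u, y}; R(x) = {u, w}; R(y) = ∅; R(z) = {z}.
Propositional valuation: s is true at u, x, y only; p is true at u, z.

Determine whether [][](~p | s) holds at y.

Yes

At y: no accessible worlds, so [][](~p | s) holds vacuously.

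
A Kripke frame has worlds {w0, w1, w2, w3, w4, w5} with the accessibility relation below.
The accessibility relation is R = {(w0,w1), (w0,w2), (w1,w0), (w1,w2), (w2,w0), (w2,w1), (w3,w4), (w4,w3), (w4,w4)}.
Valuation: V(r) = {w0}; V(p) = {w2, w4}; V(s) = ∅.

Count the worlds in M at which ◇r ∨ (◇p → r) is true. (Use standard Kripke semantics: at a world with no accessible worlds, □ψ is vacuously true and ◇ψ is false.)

Recall that ◇ψ holds at a world iff ψ holds at some accessible world.
Let φ = ◇r ∨ (◇p → r). Evaluate φ at each world:
  w0 (successors {w1, w2}): φ is true.
  w1 (successors {w0, w2}): φ is true.
  w2 (successors {w0, w1}): φ is true.
  w3 (successors {w4}): φ is false.
  w4 (successors {w3, w4}): φ is false.
  w5 (successors ∅): φ is true.
For instance, at w3:
  At w3: ◇r is false, ◇p → r is false, so ◇r ∨ (◇p → r) is false.
    At w3: ◇r requires r at some successor in {w4}.
      At w4: r is false.
    So ◇r is false at w3.
    At w3: ◇p is true, r is false, so ◇p → r is false.
      At w3: ◇p requires p at some successor in {w4}.
        p holds at w4, so ◇p is true at w3.
Satisfying worlds: {w0, w1, w2, w5}

4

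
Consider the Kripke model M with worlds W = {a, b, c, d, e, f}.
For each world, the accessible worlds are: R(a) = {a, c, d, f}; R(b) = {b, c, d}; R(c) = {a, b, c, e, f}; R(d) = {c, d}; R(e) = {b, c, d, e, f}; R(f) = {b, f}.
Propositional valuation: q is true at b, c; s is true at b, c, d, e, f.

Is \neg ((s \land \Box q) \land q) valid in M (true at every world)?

Recall that \Box ψ holds at a world iff ψ holds at every accessible world, and \Diamond ψ holds iff ψ holds at some accessible world.
Let φ = \neg ((s \land \Box q) \land q). Evaluate φ at each world:
  a (successors {a, c, d, f}): φ is true.
  b (successors {b, c, d}): φ is true.
  c (successors {a, b, c, e, f}): φ is true.
  d (successors {c, d}): φ is true.
  e (successors {b, c, d, e, f}): φ is true.
  f (successors {b, f}): φ is true.
For instance, at b:
  At b: (s \land \Box q) \land q is false, so \neg ((s \land \Box q) \land q) is true.
    At b: s \land \Box q is false, q is true, so (s \land \Box q) \land q is false.
      At b: s is true, \Box q is false, so s \land \Box q is false.

Yes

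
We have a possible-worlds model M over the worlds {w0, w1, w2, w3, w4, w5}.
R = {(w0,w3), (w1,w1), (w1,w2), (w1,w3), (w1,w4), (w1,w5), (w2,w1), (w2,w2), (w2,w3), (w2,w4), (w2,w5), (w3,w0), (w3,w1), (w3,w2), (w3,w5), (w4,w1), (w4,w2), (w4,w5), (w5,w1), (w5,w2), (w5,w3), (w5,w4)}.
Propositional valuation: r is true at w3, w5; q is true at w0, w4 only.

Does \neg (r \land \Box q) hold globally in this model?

Yes

Let φ = \neg (r \land \Box q). Evaluate φ at each world:
  w0 (successors {w3}): φ is true.
  w1 (successors {w1, w2, w3, w4, w5}): φ is true.
  w2 (successors {w1, w2, w3, w4, w5}): φ is true.
  w3 (successors {w0, w1, w2, w5}): φ is true.
  w4 (successors {w1, w2, w5}): φ is true.
  w5 (successors {w1, w2, w3, w4}): φ is true.
For instance, at w5:
  At w5: r \land \Box q is false, so \neg (r \land \Box q) is true.
    At w5: r is true, \Box q is false, so r \land \Box q is false.
      At w5: \Box q requires q at every successor {w1, w2, w3, w4}.
        q fails at w1, so \Box q is false at w5.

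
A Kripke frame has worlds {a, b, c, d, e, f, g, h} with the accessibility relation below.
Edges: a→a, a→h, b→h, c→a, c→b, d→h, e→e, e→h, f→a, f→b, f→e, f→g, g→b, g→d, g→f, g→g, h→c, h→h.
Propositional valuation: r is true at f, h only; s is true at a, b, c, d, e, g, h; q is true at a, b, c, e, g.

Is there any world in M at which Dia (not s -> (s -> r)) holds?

Yes

Let φ = Dia (not s -> (s -> r)). Evaluate φ at each world:
  a (successors {a, h}): φ is true.
  b (successors {h}): φ is true.
  c (successors {a, b}): φ is true.
  d (successors {h}): φ is true.
  e (successors {e, h}): φ is true.
  f (successors {a, b, e, g}): φ is true.
  g (successors {b, d, f, g}): φ is true.
  h (successors {c, h}): φ is true.
Detail at a (witness):
  At a: Dia (not s -> (s -> r)) requires not s -> (s -> r) at some successor in {a, h}.
    not s -> (s -> r) holds at a, so Dia (not s -> (s -> r)) is true at a.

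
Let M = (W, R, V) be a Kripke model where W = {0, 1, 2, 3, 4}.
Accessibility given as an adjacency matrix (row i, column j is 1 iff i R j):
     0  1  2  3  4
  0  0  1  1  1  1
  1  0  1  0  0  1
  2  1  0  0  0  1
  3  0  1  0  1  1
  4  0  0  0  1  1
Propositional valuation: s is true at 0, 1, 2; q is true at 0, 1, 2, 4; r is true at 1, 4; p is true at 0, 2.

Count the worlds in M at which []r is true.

Let φ = []r. Evaluate φ at each world:
  0 (successors {1, 2, 3, 4}): φ is false.
  1 (successors {1, 4}): φ is true.
  2 (successors {0, 4}): φ is false.
  3 (successors {1, 3, 4}): φ is false.
  4 (successors {3, 4}): φ is false.
For instance, at 0:
  At 0: []r requires r at every successor {1, 2, 3, 4}.
    r fails at 2, so []r is false at 0.
Satisfying worlds: {1}

1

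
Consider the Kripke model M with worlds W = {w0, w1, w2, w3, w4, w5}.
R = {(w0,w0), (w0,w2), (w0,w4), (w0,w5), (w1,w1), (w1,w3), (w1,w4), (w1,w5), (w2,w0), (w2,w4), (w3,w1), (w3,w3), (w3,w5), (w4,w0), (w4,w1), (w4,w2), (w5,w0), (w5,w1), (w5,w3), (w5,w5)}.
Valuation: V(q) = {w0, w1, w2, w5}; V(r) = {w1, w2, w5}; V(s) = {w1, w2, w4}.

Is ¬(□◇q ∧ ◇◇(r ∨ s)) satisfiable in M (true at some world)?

Let φ = ¬(□◇q ∧ ◇◇(r ∨ s)). Evaluate φ at each world:
  w0 (successors {w0, w2, w4, w5}): φ is false.
  w1 (successors {w1, w3, w4, w5}): φ is false.
  w2 (successors {w0, w4}): φ is false.
  w3 (successors {w1, w3, w5}): φ is false.
  w4 (successors {w0, w1, w2}): φ is false.
  w5 (successors {w0, w1, w3, w5}): φ is false.
For instance, at w1:
  At w1: □◇q ∧ ◇◇(r ∨ s) is true, so ¬(□◇q ∧ ◇◇(r ∨ s)) is false.
    At w1: □◇q is true, ◇◇(r ∨ s) is true, so □◇q ∧ ◇◇(r ∨ s) is true.
      At w1: □◇q requires ◇q at every successor {w1, w3, w4, w5}.
        At w1: ◇q is true.
        At w3: ◇q is true.
        At w4: ◇q is true.
        At w5: ◇q is true.
      So □◇q is true at w1.
      At w1: ◇◇(r ∨ s) requires ◇(r ∨ s) at some successor in {w1, w3, w4, w5}.
        ◇(r ∨ s) holds at w1, so ◇◇(r ∨ s) is true at w1.

No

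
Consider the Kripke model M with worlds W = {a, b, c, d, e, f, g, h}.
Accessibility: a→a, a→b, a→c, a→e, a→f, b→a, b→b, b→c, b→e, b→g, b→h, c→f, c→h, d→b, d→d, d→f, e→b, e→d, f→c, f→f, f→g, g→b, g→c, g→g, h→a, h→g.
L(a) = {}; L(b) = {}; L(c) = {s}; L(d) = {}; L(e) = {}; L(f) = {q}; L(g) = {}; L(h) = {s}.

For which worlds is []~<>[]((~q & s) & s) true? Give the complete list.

a, b, c, d, e, f, g, h

Let φ = []~<>[]((~q & s) & s). Evaluate φ at each world:
  a (successors {a, b, c, e, f}): φ is true.
  b (successors {a, b, c, e, g, h}): φ is true.
  c (successors {f, h}): φ is true.
  d (successors {b, d, f}): φ is true.
  e (successors {b, d}): φ is true.
  f (successors {c, f, g}): φ is true.
  g (successors {b, c, g}): φ is true.
  h (successors {a, g}): φ is true.
For instance, at d:
  At d: []~<>[]((~q & s) & s) requires ~<>[]((~q & s) & s) at every successor {b, d, f}.
      At b: <>[]((~q & s) & s) is false, so ~<>[]((~q & s) & s) is true.
      At d: <>[]((~q & s) & s) is false, so ~<>[]((~q & s) & s) is true.
      At f: <>[]((~q & s) & s) is false, so ~<>[]((~q & s) & s) is true.
  So []~<>[]((~q & s) & s) is true at d.
Satisfying worlds: {a, b, c, d, e, f, g, h}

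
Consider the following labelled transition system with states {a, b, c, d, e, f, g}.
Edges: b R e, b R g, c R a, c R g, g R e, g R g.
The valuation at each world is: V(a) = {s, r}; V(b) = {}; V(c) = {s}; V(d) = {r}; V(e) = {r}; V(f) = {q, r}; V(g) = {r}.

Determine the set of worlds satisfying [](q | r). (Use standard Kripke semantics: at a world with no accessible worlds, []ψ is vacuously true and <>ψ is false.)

Let φ = [](q | r). Evaluate φ at each world:
  a (successors ∅): φ is true.
  b (successors {e, g}): φ is true.
  c (successors {a, g}): φ is true.
  d (successors ∅): φ is true.
  e (successors ∅): φ is true.
  f (successors ∅): φ is true.
  g (successors {e, g}): φ is true.
For instance, at b:
  At b: [](q | r) requires q | r at every successor {e, g}.
    At e: q | r is true.
    At g: q | r is true.
  So [](q | r) is true at b.
Satisfying worlds: {a, b, c, d, e, f, g}

a, b, c, d, e, f, g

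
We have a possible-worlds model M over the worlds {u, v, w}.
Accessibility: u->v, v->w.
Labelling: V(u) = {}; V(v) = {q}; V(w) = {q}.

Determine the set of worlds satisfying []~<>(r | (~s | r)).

v, w

Let φ = []~<>(r | (~s | r)). Evaluate φ at each world:
  u (successors {v}): φ is false.
  v (successors {w}): φ is true.
  w (successors ∅): φ is true.
For instance, at v:
  At v: []~<>(r | (~s | r)) requires ~<>(r | (~s | r)) at every successor {w}.
      At w: <>(r | (~s | r)) is false, so ~<>(r | (~s | r)) is true.
  So []~<>(r | (~s | r)) is true at v.
Satisfying worlds: {v, w}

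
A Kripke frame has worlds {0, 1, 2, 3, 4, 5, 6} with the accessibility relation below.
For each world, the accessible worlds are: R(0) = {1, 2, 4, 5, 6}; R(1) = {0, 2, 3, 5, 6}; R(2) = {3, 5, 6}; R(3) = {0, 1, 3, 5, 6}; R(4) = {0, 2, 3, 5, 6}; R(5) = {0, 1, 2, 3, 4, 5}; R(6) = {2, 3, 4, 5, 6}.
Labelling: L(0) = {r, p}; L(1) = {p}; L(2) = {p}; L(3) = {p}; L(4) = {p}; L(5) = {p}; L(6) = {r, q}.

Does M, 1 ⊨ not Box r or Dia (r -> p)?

Recall that Box ψ holds at a world iff ψ holds at every accessible world, and Dia ψ holds iff ψ holds at some accessible world.
At 1: not Box r is true, Dia (r -> p) is true, so not Box r or Dia (r -> p) is true.
  At 1: Box r is false, so not Box r is true.
    At 1: Box r requires r at every successor {0, 2, 3, 5, 6}.
      r fails at 2, so Box r is false at 1.
  At 1: Dia (r -> p) requires r -> p at some successor in {0, 2, 3, 5, 6}.
    r -> p holds at 0, so Dia (r -> p) is true at 1.

Yes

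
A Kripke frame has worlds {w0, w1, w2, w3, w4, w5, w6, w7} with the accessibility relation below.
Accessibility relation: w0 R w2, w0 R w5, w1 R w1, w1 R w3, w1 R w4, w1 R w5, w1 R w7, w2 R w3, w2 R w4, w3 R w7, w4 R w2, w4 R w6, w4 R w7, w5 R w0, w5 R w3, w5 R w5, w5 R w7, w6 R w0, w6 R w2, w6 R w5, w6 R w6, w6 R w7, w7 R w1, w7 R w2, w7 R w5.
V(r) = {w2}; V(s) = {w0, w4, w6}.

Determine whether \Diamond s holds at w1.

At w1: \Diamond s requires s at some successor in {w1, w3, w4, w5, w7}.
  s holds at w4, so \Diamond s is true at w1.

Yes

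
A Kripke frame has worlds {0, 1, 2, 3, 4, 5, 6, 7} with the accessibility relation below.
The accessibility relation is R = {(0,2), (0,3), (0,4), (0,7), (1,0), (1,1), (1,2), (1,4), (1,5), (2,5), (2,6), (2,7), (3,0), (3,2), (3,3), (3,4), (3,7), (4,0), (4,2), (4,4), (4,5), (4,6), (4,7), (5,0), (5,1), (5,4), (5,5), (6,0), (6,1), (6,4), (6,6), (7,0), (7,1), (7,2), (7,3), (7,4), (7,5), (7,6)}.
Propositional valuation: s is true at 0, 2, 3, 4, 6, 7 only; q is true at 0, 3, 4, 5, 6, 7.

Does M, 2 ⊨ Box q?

At 2: Box q requires q at every successor {5, 6, 7}.
  At 5: q is true.
  At 6: q is true.
  At 7: q is true.
So Box q is true at 2.

Yes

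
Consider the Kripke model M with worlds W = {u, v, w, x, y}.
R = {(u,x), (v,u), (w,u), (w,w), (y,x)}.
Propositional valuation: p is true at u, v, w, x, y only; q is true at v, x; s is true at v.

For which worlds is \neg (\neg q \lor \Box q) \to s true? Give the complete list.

Let φ = \neg (\neg q \lor \Box q) \to s. Evaluate φ at each world:
  u (successors {x}): φ is true.
  v (successors {u}): φ is true.
  w (successors {u, w}): φ is true.
  x (successors ∅): φ is true.
  y (successors {x}): φ is true.
For instance, at y:
  At y: \neg (\neg q \lor \Box q) is false, s is false, so \neg (\neg q \lor \Box q) \to s is true.
    At y: \neg q \lor \Box q is true, so \neg (\neg q \lor \Box q) is false.
      At y: \neg q is true, \Box q is true, so \neg q \lor \Box q is true.
Satisfying worlds: {u, v, w, x, y}

u, v, w, x, y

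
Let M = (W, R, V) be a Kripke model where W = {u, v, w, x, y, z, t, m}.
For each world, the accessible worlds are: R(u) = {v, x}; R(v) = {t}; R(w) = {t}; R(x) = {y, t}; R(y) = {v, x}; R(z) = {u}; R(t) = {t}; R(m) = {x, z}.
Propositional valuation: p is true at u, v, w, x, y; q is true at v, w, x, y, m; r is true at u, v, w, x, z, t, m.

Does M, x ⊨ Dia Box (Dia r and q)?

At x: Dia Box (Dia r and q) requires Box (Dia r and q) at some successor in {y, t}.
  Box (Dia r and q) holds at y, so Dia Box (Dia r and q) is true at x.
    At y: Box (Dia r and q) requires Dia r and q at every successor {v, x}.
      At v: Dia r and q is true.
      At x: Dia r and q is true.
    So Box (Dia r and q) is true at y.

Yes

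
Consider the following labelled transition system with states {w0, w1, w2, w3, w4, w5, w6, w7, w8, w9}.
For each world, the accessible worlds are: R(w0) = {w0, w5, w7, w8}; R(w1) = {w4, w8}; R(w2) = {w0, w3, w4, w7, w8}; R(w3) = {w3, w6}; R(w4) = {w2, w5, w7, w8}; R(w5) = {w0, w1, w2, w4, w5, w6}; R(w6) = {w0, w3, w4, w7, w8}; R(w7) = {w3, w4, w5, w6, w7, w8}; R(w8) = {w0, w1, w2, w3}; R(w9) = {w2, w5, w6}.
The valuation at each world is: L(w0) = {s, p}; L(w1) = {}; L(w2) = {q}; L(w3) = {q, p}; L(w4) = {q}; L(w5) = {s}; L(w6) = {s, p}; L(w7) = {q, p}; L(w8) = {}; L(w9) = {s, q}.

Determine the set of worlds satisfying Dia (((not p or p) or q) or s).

w0, w1, w2, w3, w4, w5, w6, w7, w8, w9

Let φ = Dia (((not p or p) or q) or s). Evaluate φ at each world:
  w0 (successors {w0, w5, w7, w8}): φ is true.
  w1 (successors {w4, w8}): φ is true.
  w2 (successors {w0, w3, w4, w7, w8}): φ is true.
  w3 (successors {w3, w6}): φ is true.
  w4 (successors {w2, w5, w7, w8}): φ is true.
  w5 (successors {w0, w1, w2, w4, w5, w6}): φ is true.
  w6 (successors {w0, w3, w4, w7, w8}): φ is true.
  w7 (successors {w3, w4, w5, w6, w7, w8}): φ is true.
  w8 (successors {w0, w1, w2, w3}): φ is true.
  w9 (successors {w2, w5, w6}): φ is true.
For instance, at w6:
  At w6: Dia (((not p or p) or q) or s) requires ((not p or p) or q) or s at some successor in {w0, w3, w4, w7, w8}.
    ((not p or p) or q) or s holds at w0, so Dia (((not p or p) or q) or s) is true at w6.
Satisfying worlds: {w0, w1, w2, w3, w4, w5, w6, w7, w8, w9}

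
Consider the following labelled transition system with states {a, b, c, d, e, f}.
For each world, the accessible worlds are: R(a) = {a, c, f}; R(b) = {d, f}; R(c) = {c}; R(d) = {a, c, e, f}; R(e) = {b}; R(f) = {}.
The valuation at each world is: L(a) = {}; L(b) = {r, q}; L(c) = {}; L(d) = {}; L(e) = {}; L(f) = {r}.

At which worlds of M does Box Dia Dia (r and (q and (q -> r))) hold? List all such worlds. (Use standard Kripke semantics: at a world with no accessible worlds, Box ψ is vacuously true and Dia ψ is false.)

f

Let φ = Box Dia Dia (r and (q and (q -> r))). Evaluate φ at each world:
  a (successors {a, c, f}): φ is false.
  b (successors {d, f}): φ is false.
  c (successors {c}): φ is false.
  d (successors {a, c, e, f}): φ is false.
  e (successors {b}): φ is false.
  f (successors ∅): φ is true.
For instance, at d:
  At d: Box Dia Dia (r and (q and (q -> r))) requires Dia Dia (r and (q and (q -> r))) at every successor {a, c, e, f}.
    Dia Dia (r and (q and (q -> r))) fails at a, so Box Dia Dia (r and (q and (q -> r))) is false at d.
      At a: Dia Dia (r and (q and (q -> r))) requires Dia (r and (q and (q -> r))) at some successor in {a, c, f}.
        At a: Dia (r and (q and (q -> r))) is false.
        At c: Dia (r and (q and (q -> r))) is false.
        At f: Dia (r and (q and (q -> r))) is false.
      So Dia Dia (r and (q and (q -> r))) is false at a.
Satisfying worlds: {f}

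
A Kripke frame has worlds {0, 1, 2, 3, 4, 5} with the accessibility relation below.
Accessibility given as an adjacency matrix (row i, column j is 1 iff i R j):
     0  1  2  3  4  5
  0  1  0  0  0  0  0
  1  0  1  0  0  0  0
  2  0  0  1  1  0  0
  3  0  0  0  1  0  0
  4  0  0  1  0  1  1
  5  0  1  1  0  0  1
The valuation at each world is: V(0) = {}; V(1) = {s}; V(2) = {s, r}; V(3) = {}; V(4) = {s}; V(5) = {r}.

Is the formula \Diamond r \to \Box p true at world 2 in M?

No

At 2: \Diamond r is true, \Box p is false, so \Diamond r \to \Box p is false.
  At 2: \Diamond r requires r at some successor in {2, 3}.
    r holds at 2, so \Diamond r is true at 2.
  At 2: \Box p requires p at every successor {2, 3}.
    p fails at 2, so \Box p is false at 2.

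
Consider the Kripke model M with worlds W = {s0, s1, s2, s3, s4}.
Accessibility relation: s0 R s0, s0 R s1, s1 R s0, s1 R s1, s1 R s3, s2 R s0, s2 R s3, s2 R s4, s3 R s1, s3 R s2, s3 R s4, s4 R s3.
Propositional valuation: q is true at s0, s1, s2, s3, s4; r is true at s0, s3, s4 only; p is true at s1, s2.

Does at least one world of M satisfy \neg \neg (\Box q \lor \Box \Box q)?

Recall that \Box ψ holds at a world iff ψ holds at every accessible world, and \Diamond ψ holds iff ψ holds at some accessible world.
Let φ = \neg \neg (\Box q \lor \Box \Box q). Evaluate φ at each world:
  s0 (successors {s0, s1}): φ is true.
  s1 (successors {s0, s1, s3}): φ is true.
  s2 (successors {s0, s3, s4}): φ is true.
  s3 (successors {s1, s2, s4}): φ is true.
  s4 (successors {s3}): φ is true.
Detail at s0 (witness):
  At s0: \neg (\Box q \lor \Box \Box q) is false, so \neg \neg (\Box q \lor \Box \Box q) is true.
    At s0: \Box q \lor \Box \Box q is true, so \neg (\Box q \lor \Box \Box q) is false.
      At s0: \Box q is true, \Box \Box q is true, so \Box q \lor \Box \Box q is true.

Yes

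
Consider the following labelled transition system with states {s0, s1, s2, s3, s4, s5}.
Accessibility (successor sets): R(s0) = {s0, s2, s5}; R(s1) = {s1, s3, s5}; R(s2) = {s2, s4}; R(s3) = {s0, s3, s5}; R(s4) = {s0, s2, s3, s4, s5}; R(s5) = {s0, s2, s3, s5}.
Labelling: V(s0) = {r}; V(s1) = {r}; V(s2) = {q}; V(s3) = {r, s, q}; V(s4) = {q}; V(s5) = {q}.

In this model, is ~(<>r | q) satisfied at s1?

No

At s1: <>r | q is true, so ~(<>r | q) is false.
  At s1: <>r is true, q is false, so <>r | q is true.
    At s1: <>r requires r at some successor in {s1, s3, s5}.
      r holds at s1, so <>r is true at s1.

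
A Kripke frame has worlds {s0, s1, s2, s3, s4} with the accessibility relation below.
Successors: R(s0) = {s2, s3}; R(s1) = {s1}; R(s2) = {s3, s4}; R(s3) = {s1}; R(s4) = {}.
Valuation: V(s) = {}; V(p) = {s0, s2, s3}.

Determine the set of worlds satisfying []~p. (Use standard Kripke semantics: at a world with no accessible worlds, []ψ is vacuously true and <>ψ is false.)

s1, s3, s4

Let φ = []~p. Evaluate φ at each world:
  s0 (successors {s2, s3}): φ is false.
  s1 (successors {s1}): φ is true.
  s2 (successors {s3, s4}): φ is false.
  s3 (successors {s1}): φ is true.
  s4 (successors ∅): φ is true.
For instance, at s0:
  At s0: []~p requires ~p at every successor {s2, s3}.
    ~p fails at s2, so []~p is false at s0.
Satisfying worlds: {s1, s3, s4}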